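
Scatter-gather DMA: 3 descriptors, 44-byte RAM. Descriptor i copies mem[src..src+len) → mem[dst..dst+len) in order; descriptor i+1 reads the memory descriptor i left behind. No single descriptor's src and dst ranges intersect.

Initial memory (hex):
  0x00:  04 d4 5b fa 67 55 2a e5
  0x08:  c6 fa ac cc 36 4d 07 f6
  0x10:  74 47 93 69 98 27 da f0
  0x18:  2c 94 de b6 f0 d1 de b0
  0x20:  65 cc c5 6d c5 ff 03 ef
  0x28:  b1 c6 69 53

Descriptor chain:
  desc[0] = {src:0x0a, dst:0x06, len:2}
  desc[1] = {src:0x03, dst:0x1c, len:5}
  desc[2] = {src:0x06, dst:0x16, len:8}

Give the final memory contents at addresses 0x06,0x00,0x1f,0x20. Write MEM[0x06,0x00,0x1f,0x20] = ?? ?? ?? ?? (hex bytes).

D0: mem[0x06..0x07] <- [ac cc]
D1: mem[0x1c..0x20] <- [fa 67 55 ac cc]
D2: mem[0x16..0x1d] <- [ac cc c6 fa ac cc 36 4d]
query mem[0x06]=0xac, mem[0x00]=0x04, mem[0x1f]=0xac, mem[0x20]=0xcc

MEM[0x06,0x00,0x1f,0x20] = ac 04 ac cc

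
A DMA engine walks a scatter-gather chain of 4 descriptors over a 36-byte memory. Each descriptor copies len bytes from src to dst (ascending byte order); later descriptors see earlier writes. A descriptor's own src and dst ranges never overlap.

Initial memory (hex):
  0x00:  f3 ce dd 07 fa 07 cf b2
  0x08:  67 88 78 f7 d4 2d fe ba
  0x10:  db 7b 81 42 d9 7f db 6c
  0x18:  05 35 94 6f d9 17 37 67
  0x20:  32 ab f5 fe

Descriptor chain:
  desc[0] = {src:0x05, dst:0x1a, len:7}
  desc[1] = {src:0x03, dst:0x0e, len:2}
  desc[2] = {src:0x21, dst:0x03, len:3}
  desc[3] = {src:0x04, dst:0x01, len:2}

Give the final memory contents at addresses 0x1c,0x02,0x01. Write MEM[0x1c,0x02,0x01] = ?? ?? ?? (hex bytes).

MEM[0x1c,0x02,0x01] = b2 fe f5

  after D0: wrote 7B at 0x1a = 07cfb2678878f7
  after D1: wrote 2B at 0x0e = 07fa
  after D2: wrote 3B at 0x03 = abf5fe
  after D3: wrote 2B at 0x01 = f5fe
query mem[0x1c]=0xb2, mem[0x02]=0xfe, mem[0x01]=0xf5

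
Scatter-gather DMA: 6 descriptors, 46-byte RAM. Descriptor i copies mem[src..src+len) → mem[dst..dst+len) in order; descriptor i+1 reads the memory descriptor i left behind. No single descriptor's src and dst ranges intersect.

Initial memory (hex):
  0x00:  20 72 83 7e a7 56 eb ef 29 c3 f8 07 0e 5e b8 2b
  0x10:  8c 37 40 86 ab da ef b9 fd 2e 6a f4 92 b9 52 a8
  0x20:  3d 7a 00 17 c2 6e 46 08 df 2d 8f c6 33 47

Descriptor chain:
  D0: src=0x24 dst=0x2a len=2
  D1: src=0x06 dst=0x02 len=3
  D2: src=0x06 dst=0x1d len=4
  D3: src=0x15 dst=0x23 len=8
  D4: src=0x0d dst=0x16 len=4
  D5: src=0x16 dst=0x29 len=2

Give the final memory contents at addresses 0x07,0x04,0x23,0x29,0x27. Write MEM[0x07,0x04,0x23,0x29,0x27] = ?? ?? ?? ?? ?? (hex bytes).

MEM[0x07,0x04,0x23,0x29,0x27] = ef 29 da 5e 2e

  after D0: wrote 2B at 0x2a = c26e
  after D1: wrote 3B at 0x02 = ebef29
  after D2: wrote 4B at 0x1d = ebef29c3
  after D3: wrote 8B at 0x23 = daefb9fd2e6af492
  after D4: wrote 4B at 0x16 = 5eb82b8c
  after D5: wrote 2B at 0x29 = 5eb8
query mem[0x07]=0xef, mem[0x04]=0x29, mem[0x23]=0xda, mem[0x29]=0x5e, mem[0x27]=0x2e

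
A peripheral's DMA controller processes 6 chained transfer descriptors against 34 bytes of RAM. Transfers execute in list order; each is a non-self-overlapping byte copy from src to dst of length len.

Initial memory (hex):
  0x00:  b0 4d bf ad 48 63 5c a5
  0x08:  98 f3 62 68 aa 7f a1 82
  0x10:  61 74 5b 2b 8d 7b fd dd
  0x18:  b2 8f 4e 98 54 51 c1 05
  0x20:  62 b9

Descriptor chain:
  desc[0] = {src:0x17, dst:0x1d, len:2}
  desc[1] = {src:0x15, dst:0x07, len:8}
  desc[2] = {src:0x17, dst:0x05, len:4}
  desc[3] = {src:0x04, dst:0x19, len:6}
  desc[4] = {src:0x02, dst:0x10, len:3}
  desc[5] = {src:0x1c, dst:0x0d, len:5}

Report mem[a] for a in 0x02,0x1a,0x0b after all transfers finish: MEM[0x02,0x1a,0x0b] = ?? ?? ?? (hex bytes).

MEM[0x02,0x1a,0x0b] = bf dd 8f

D0: mem[0x1d..0x1e] <- [dd b2]
D1: mem[0x07..0x0e] <- [7b fd dd b2 8f 4e 98 54]
D2: mem[0x05..0x08] <- [dd b2 8f 4e]
D3: mem[0x19..0x1e] <- [48 dd b2 8f 4e dd]
D4: mem[0x10..0x12] <- [bf ad 48]
D5: mem[0x0d..0x11] <- [8f 4e dd 05 62]
query mem[0x02]=0xbf, mem[0x1a]=0xdd, mem[0x0b]=0x8f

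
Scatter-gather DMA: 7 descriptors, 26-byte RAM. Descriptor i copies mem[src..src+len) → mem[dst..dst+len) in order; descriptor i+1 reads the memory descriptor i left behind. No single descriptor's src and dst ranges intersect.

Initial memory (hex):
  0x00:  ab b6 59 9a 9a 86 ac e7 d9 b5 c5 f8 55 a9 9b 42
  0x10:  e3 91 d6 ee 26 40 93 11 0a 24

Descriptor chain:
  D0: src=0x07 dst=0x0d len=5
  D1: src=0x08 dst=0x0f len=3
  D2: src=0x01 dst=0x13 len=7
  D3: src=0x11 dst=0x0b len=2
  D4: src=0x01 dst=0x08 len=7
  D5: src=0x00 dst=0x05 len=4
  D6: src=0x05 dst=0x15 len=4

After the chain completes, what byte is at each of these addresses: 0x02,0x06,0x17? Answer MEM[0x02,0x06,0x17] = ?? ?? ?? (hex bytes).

  after D0: wrote 5B at 0x0d = e7d9b5c5f8
  after D1: wrote 3B at 0x0f = d9b5c5
  after D2: wrote 7B at 0x13 = b6599a9a86ace7
  after D3: wrote 2B at 0x0b = c5d6
  after D4: wrote 7B at 0x08 = b6599a9a86ace7
  after D5: wrote 4B at 0x05 = abb6599a
  after D6: wrote 4B at 0x15 = abb6599a
query mem[0x02]=0x59, mem[0x06]=0xb6, mem[0x17]=0x59

MEM[0x02,0x06,0x17] = 59 b6 59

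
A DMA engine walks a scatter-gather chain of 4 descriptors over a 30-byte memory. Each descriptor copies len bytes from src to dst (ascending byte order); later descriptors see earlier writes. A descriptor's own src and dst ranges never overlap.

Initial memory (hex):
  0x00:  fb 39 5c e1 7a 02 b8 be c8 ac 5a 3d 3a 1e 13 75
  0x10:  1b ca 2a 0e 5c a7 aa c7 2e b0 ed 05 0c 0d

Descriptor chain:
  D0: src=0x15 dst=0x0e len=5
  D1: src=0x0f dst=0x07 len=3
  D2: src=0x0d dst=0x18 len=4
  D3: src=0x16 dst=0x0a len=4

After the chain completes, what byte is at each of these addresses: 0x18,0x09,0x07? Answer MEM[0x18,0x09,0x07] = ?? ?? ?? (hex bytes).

[0] 0x15->0x0e len=5 : a7 aa c7 2e b0
[1] 0x0f->0x07 len=3 : aa c7 2e
[2] 0x0d->0x18 len=4 : 1e a7 aa c7
[3] 0x16->0x0a len=4 : aa c7 1e a7
query mem[0x18]=0x1e, mem[0x09]=0x2e, mem[0x07]=0xaa

MEM[0x18,0x09,0x07] = 1e 2e aa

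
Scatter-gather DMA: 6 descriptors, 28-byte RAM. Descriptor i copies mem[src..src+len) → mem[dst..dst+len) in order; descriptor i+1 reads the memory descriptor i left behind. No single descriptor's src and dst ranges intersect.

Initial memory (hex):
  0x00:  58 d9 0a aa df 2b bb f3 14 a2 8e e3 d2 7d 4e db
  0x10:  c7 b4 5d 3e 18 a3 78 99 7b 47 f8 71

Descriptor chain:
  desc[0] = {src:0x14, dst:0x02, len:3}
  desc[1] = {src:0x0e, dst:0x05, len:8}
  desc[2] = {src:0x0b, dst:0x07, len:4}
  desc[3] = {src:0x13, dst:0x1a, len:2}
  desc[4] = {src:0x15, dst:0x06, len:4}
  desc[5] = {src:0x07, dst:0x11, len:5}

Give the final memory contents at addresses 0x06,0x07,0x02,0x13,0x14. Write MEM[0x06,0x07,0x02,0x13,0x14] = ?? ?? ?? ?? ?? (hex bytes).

MEM[0x06,0x07,0x02,0x13,0x14] = a3 78 18 7b 4e

  after D0: wrote 3B at 0x02 = 18a378
  after D1: wrote 8B at 0x05 = 4edbc7b45d3e18a3
  after D2: wrote 4B at 0x07 = 18a37d4e
  after D3: wrote 2B at 0x1a = 3e18
  after D4: wrote 4B at 0x06 = a378997b
  after D5: wrote 5B at 0x11 = 78997b4e18
query mem[0x06]=0xa3, mem[0x07]=0x78, mem[0x02]=0x18, mem[0x13]=0x7b, mem[0x14]=0x4e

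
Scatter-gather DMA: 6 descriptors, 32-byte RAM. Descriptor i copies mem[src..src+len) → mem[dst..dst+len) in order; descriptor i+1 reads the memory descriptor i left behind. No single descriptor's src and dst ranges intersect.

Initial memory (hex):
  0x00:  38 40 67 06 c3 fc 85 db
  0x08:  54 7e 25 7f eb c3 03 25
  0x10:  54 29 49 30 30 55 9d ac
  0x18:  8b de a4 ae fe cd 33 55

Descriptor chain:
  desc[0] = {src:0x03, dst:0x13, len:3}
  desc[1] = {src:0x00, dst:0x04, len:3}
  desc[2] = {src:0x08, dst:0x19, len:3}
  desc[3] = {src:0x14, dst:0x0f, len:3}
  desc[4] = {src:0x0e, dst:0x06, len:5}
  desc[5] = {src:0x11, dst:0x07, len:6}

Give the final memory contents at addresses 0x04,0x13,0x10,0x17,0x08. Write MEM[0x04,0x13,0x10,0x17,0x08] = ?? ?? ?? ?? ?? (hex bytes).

MEM[0x04,0x13,0x10,0x17,0x08] = 38 06 fc ac 49

[0] 0x03->0x13 len=3 : 06 c3 fc
[1] 0x00->0x04 len=3 : 38 40 67
[2] 0x08->0x19 len=3 : 54 7e 25
[3] 0x14->0x0f len=3 : c3 fc 9d
[4] 0x0e->0x06 len=5 : 03 c3 fc 9d 49
[5] 0x11->0x07 len=6 : 9d 49 06 c3 fc 9d
query mem[0x04]=0x38, mem[0x13]=0x06, mem[0x10]=0xfc, mem[0x17]=0xac, mem[0x08]=0x49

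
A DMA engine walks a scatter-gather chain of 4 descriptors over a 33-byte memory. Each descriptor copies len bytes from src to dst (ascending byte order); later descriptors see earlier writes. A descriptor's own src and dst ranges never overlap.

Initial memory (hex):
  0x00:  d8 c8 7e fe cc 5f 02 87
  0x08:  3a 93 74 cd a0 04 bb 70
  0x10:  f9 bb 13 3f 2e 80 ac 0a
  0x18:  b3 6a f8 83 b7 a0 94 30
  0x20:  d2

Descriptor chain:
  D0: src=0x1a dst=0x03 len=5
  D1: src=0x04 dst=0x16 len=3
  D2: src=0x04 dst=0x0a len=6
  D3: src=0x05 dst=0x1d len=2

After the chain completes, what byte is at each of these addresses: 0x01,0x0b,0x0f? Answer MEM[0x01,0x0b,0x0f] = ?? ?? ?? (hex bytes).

MEM[0x01,0x0b,0x0f] = c8 b7 93

  after D0: wrote 5B at 0x03 = f883b7a094
  after D1: wrote 3B at 0x16 = 83b7a0
  after D2: wrote 6B at 0x0a = 83b7a0943a93
  after D3: wrote 2B at 0x1d = b7a0
query mem[0x01]=0xc8, mem[0x0b]=0xb7, mem[0x0f]=0x93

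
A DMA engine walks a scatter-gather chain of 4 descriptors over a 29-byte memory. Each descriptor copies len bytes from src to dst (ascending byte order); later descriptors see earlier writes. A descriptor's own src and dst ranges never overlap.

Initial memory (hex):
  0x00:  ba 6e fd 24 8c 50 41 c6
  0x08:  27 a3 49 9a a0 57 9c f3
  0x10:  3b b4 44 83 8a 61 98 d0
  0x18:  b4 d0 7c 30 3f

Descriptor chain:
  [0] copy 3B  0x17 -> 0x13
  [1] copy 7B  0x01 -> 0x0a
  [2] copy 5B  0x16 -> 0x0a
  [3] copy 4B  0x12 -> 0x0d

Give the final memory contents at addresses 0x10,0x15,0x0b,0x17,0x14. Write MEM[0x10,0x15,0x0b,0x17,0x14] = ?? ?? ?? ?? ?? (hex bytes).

MEM[0x10,0x15,0x0b,0x17,0x14] = d0 d0 d0 d0 b4

[0] 0x17->0x13 len=3 : d0 b4 d0
[1] 0x01->0x0a len=7 : 6e fd 24 8c 50 41 c6
[2] 0x16->0x0a len=5 : 98 d0 b4 d0 7c
[3] 0x12->0x0d len=4 : 44 d0 b4 d0
query mem[0x10]=0xd0, mem[0x15]=0xd0, mem[0x0b]=0xd0, mem[0x17]=0xd0, mem[0x14]=0xb4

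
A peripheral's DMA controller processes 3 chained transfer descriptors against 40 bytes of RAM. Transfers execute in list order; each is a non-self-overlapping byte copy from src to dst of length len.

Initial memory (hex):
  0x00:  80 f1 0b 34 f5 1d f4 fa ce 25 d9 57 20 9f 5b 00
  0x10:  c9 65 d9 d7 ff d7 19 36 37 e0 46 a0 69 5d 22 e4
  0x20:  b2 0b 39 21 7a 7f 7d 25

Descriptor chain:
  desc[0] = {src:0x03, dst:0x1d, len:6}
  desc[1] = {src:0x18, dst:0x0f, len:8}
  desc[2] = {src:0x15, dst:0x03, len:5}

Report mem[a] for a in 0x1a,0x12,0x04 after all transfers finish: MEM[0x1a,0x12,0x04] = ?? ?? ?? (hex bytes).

MEM[0x1a,0x12,0x04] = 46 a0 1d

#0 dst[0x1d+6] := {0x34,0xf5,0x1d,0xf4,0xfa,0xce}
#1 dst[0x0f+8] := {0x37,0xe0,0x46,0xa0,0x69,0x34,0xf5,0x1d}
#2 dst[0x03+5] := {0xf5,0x1d,0x36,0x37,0xe0}
query mem[0x1a]=0x46, mem[0x12]=0xa0, mem[0x04]=0x1d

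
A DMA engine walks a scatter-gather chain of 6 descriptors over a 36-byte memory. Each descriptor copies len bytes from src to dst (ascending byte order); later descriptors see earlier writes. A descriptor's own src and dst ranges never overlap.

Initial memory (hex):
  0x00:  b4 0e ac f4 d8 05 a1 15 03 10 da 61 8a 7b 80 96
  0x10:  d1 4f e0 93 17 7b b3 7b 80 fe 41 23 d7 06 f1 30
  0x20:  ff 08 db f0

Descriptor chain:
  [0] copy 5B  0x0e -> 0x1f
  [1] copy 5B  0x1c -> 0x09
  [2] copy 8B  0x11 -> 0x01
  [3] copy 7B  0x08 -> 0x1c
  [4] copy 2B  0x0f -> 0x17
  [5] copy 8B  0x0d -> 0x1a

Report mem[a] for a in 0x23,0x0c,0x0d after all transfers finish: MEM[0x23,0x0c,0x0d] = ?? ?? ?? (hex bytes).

[0] 0x0e->0x1f len=5 : 80 96 d1 4f e0
[1] 0x1c->0x09 len=5 : d7 06 f1 80 96
[2] 0x11->0x01 len=8 : 4f e0 93 17 7b b3 7b 80
[3] 0x08->0x1c len=7 : 80 d7 06 f1 80 96 80
[4] 0x0f->0x17 len=2 : 96 d1
[5] 0x0d->0x1a len=8 : 96 80 96 d1 4f e0 93 17
query mem[0x23]=0xe0, mem[0x0c]=0x80, mem[0x0d]=0x96

MEM[0x23,0x0c,0x0d] = e0 80 96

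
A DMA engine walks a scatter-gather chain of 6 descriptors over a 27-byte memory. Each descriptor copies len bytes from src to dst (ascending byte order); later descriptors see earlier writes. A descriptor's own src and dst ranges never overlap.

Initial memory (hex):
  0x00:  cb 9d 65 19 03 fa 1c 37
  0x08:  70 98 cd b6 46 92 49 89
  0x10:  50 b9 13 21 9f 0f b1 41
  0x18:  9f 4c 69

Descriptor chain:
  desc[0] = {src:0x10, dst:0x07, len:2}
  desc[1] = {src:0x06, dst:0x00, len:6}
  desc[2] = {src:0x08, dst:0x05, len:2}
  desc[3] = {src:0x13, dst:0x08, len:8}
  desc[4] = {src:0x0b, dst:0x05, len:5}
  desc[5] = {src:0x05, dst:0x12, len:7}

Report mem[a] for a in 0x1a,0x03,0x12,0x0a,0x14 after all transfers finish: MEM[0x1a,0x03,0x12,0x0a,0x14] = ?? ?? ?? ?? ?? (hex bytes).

D0: mem[0x07..0x08] <- [50 b9]
D1: mem[0x00..0x05] <- [1c 50 b9 98 cd b6]
D2: mem[0x05..0x06] <- [b9 98]
D3: mem[0x08..0x0f] <- [21 9f 0f b1 41 9f 4c 69]
D4: mem[0x05..0x09] <- [b1 41 9f 4c 69]
D5: mem[0x12..0x18] <- [b1 41 9f 4c 69 0f b1]
query mem[0x1a]=0x69, mem[0x03]=0x98, mem[0x12]=0xb1, mem[0x0a]=0x0f, mem[0x14]=0x9f

MEM[0x1a,0x03,0x12,0x0a,0x14] = 69 98 b1 0f 9f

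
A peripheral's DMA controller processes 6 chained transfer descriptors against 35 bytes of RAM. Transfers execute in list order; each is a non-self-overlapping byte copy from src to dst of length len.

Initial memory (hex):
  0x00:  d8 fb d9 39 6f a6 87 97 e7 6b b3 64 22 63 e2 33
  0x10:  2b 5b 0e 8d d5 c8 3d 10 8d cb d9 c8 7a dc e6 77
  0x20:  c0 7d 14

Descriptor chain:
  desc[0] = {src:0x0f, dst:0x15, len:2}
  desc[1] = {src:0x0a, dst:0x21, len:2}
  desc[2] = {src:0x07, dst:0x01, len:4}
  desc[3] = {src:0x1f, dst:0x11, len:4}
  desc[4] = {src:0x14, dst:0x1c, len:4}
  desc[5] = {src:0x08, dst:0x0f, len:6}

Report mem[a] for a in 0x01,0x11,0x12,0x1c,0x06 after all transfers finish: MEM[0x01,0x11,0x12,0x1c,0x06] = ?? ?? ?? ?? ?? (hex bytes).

D0: mem[0x15..0x16] <- [33 2b]
D1: mem[0x21..0x22] <- [b3 64]
D2: mem[0x01..0x04] <- [97 e7 6b b3]
D3: mem[0x11..0x14] <- [77 c0 b3 64]
D4: mem[0x1c..0x1f] <- [64 33 2b 10]
D5: mem[0x0f..0x14] <- [e7 6b b3 64 22 63]
query mem[0x01]=0x97, mem[0x11]=0xb3, mem[0x12]=0x64, mem[0x1c]=0x64, mem[0x06]=0x87

MEM[0x01,0x11,0x12,0x1c,0x06] = 97 b3 64 64 87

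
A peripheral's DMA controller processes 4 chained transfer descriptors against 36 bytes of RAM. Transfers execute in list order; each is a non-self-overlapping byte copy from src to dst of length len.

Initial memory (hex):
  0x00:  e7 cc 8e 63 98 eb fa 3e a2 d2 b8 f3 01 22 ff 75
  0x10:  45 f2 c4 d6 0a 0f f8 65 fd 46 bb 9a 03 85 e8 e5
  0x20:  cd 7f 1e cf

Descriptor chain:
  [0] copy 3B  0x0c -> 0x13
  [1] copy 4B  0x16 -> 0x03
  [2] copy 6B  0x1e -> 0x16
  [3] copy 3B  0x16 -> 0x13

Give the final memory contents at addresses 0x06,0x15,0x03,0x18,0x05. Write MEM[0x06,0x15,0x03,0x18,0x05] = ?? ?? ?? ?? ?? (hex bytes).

MEM[0x06,0x15,0x03,0x18,0x05] = 46 cd f8 cd fd

  after D0: wrote 3B at 0x13 = 0122ff
  after D1: wrote 4B at 0x03 = f865fd46
  after D2: wrote 6B at 0x16 = e8e5cd7f1ecf
  after D3: wrote 3B at 0x13 = e8e5cd
query mem[0x06]=0x46, mem[0x15]=0xcd, mem[0x03]=0xf8, mem[0x18]=0xcd, mem[0x05]=0xfd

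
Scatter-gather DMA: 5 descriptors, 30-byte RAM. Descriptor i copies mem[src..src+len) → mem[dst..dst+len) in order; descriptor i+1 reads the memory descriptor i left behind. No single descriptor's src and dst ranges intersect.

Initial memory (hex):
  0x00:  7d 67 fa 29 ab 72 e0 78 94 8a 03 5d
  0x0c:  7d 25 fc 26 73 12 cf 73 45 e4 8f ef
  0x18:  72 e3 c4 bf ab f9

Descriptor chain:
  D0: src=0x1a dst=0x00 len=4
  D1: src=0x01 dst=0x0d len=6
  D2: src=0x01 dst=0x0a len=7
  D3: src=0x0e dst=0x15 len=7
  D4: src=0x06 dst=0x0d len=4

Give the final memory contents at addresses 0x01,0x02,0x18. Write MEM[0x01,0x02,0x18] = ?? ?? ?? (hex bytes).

[0] 0x1a->0x00 len=4 : c4 bf ab f9
[1] 0x01->0x0d len=6 : bf ab f9 ab 72 e0
[2] 0x01->0x0a len=7 : bf ab f9 ab 72 e0 78
[3] 0x0e->0x15 len=7 : 72 e0 78 72 e0 73 45
[4] 0x06->0x0d len=4 : e0 78 94 8a
query mem[0x01]=0xbf, mem[0x02]=0xab, mem[0x18]=0x72

MEM[0x01,0x02,0x18] = bf ab 72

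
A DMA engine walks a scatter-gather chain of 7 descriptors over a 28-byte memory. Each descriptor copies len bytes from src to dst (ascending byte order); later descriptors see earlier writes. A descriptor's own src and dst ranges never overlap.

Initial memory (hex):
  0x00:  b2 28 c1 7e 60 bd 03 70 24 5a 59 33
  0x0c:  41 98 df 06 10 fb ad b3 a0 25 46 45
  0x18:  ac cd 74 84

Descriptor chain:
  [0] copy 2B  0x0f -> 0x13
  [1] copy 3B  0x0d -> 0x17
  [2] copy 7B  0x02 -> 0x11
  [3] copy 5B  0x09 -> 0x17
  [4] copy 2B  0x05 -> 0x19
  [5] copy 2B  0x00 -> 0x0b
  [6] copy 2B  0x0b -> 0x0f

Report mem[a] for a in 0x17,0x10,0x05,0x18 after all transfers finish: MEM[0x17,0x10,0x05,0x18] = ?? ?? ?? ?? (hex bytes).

#0 dst[0x13+2] := {0x06,0x10}
#1 dst[0x17+3] := {0x98,0xdf,0x06}
#2 dst[0x11+7] := {0xc1,0x7e,0x60,0xbd,0x03,0x70,0x24}
#3 dst[0x17+5] := {0x5a,0x59,0x33,0x41,0x98}
#4 dst[0x19+2] := {0xbd,0x03}
#5 dst[0x0b+2] := {0xb2,0x28}
#6 dst[0x0f+2] := {0xb2,0x28}
query mem[0x17]=0x5a, mem[0x10]=0x28, mem[0x05]=0xbd, mem[0x18]=0x59

MEM[0x17,0x10,0x05,0x18] = 5a 28 bd 59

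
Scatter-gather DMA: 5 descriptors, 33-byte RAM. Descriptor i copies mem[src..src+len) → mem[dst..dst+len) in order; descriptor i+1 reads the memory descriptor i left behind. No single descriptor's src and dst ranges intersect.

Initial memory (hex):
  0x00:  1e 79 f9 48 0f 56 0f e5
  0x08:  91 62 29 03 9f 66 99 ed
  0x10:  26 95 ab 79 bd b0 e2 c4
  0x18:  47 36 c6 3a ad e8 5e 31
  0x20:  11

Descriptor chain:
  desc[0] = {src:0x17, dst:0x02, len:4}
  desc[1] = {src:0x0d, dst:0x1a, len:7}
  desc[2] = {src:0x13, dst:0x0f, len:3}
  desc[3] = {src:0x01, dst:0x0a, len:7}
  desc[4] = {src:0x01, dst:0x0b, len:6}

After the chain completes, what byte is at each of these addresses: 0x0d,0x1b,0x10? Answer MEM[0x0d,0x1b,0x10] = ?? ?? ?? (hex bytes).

MEM[0x0d,0x1b,0x10] = 47 99 0f

[0] 0x17->0x02 len=4 : c4 47 36 c6
[1] 0x0d->0x1a len=7 : 66 99 ed 26 95 ab 79
[2] 0x13->0x0f len=3 : 79 bd b0
[3] 0x01->0x0a len=7 : 79 c4 47 36 c6 0f e5
[4] 0x01->0x0b len=6 : 79 c4 47 36 c6 0f
query mem[0x0d]=0x47, mem[0x1b]=0x99, mem[0x10]=0x0f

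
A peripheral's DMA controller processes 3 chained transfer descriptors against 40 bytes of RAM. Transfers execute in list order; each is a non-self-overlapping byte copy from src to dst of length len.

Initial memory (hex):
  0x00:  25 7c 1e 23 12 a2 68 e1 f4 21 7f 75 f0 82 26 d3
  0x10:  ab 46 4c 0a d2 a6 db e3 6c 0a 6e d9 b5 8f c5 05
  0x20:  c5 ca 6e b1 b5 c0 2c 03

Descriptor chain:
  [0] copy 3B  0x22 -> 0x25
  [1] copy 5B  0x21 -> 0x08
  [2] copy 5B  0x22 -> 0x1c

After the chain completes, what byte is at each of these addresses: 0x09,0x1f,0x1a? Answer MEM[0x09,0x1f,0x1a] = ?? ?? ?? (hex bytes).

MEM[0x09,0x1f,0x1a] = 6e 6e 6e

D0: mem[0x25..0x27] <- [6e b1 b5]
D1: mem[0x08..0x0c] <- [ca 6e b1 b5 6e]
D2: mem[0x1c..0x20] <- [6e b1 b5 6e b1]
query mem[0x09]=0x6e, mem[0x1f]=0x6e, mem[0x1a]=0x6e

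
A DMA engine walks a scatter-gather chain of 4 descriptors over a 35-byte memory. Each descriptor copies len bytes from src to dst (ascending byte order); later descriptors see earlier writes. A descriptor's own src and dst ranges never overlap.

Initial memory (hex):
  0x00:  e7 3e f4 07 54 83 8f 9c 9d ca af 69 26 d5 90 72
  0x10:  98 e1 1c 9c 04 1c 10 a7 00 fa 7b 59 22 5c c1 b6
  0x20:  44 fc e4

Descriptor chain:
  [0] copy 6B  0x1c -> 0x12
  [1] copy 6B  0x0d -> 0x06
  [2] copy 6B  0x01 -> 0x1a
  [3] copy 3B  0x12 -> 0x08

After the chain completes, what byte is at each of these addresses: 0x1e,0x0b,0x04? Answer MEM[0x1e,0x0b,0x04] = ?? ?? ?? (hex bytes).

  after D0: wrote 6B at 0x12 = 225cc1b644fc
  after D1: wrote 6B at 0x06 = d5907298e122
  after D2: wrote 6B at 0x1a = 3ef4075483d5
  after D3: wrote 3B at 0x08 = 225cc1
query mem[0x1e]=0x83, mem[0x0b]=0x22, mem[0x04]=0x54

MEM[0x1e,0x0b,0x04] = 83 22 54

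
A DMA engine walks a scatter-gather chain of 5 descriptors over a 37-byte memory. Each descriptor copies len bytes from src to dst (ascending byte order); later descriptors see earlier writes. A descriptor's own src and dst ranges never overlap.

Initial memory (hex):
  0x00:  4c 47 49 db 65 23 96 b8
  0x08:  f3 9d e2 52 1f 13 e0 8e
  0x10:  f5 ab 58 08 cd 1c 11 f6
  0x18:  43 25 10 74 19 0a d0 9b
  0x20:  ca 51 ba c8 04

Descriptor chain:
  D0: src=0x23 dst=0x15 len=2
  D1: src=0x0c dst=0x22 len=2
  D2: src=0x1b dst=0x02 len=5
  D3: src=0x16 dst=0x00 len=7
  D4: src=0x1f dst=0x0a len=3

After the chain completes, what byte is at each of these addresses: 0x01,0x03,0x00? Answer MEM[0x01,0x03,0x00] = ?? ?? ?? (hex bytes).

MEM[0x01,0x03,0x00] = f6 25 04

D0: mem[0x15..0x16] <- [c8 04]
D1: mem[0x22..0x23] <- [1f 13]
D2: mem[0x02..0x06] <- [74 19 0a d0 9b]
D3: mem[0x00..0x06] <- [04 f6 43 25 10 74 19]
D4: mem[0x0a..0x0c] <- [9b ca 51]
query mem[0x01]=0xf6, mem[0x03]=0x25, mem[0x00]=0x04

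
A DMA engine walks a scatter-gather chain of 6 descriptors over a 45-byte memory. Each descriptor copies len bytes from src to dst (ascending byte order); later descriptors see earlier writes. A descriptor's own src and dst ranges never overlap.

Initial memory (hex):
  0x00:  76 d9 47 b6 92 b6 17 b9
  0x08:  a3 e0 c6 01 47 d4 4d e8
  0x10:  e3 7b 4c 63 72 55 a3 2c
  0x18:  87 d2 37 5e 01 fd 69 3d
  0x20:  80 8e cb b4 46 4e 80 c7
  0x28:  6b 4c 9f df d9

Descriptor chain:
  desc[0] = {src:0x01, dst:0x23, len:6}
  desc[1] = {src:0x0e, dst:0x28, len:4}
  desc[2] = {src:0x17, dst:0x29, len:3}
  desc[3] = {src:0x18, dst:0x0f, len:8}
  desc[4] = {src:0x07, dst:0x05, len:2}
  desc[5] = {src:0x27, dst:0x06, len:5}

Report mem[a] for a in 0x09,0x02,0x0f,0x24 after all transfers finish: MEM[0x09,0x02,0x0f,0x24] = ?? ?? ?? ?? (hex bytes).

MEM[0x09,0x02,0x0f,0x24] = 87 47 87 47

D0: mem[0x23..0x28] <- [d9 47 b6 92 b6 17]
D1: mem[0x28..0x2b] <- [4d e8 e3 7b]
D2: mem[0x29..0x2b] <- [2c 87 d2]
D3: mem[0x0f..0x16] <- [87 d2 37 5e 01 fd 69 3d]
D4: mem[0x05..0x06] <- [b9 a3]
D5: mem[0x06..0x0a] <- [b6 4d 2c 87 d2]
query mem[0x09]=0x87, mem[0x02]=0x47, mem[0x0f]=0x87, mem[0x24]=0x47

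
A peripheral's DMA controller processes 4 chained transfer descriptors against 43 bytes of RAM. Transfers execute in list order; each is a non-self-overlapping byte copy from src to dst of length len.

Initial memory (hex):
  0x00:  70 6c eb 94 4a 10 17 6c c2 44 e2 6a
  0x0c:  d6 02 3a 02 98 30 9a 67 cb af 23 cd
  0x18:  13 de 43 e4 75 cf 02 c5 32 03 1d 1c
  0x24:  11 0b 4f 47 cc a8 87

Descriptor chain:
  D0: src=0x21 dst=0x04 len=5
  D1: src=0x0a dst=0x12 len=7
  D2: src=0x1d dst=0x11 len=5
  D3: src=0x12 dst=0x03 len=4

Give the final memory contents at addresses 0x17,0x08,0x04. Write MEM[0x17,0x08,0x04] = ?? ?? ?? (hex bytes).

MEM[0x17,0x08,0x04] = 02 0b c5

D0: mem[0x04..0x08] <- [03 1d 1c 11 0b]
D1: mem[0x12..0x18] <- [e2 6a d6 02 3a 02 98]
D2: mem[0x11..0x15] <- [cf 02 c5 32 03]
D3: mem[0x03..0x06] <- [02 c5 32 03]
query mem[0x17]=0x02, mem[0x08]=0x0b, mem[0x04]=0xc5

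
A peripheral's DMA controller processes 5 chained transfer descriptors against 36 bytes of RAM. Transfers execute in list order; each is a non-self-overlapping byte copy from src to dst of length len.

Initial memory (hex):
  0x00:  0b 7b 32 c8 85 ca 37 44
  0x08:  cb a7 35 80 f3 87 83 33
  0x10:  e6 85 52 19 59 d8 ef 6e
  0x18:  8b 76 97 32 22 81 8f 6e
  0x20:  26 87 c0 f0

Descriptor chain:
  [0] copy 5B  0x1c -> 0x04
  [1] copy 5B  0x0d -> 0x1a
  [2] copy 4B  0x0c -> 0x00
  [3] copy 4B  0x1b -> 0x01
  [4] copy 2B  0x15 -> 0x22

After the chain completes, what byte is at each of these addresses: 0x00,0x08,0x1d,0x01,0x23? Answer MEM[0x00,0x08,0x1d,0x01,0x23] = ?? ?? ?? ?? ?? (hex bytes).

  after D0: wrote 5B at 0x04 = 22818f6e26
  after D1: wrote 5B at 0x1a = 878333e685
  after D2: wrote 4B at 0x00 = f3878333
  after D3: wrote 4B at 0x01 = 8333e685
  after D4: wrote 2B at 0x22 = d8ef
query mem[0x00]=0xf3, mem[0x08]=0x26, mem[0x1d]=0xe6, mem[0x01]=0x83, mem[0x23]=0xef

MEM[0x00,0x08,0x1d,0x01,0x23] = f3 26 e6 83 ef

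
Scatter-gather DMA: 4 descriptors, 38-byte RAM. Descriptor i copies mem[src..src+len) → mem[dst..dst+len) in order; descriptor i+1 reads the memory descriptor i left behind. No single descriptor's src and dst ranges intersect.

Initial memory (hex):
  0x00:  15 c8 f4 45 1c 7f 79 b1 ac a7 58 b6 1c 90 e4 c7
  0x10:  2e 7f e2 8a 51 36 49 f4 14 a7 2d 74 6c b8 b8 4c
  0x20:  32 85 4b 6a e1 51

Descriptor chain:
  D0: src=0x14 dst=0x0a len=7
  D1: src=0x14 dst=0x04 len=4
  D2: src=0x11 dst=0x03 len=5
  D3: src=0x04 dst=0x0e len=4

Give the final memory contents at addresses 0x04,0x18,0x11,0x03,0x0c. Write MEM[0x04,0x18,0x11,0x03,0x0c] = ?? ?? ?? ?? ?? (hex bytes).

MEM[0x04,0x18,0x11,0x03,0x0c] = e2 14 36 7f 49

D0: mem[0x0a..0x10] <- [51 36 49 f4 14 a7 2d]
D1: mem[0x04..0x07] <- [51 36 49 f4]
D2: mem[0x03..0x07] <- [7f e2 8a 51 36]
D3: mem[0x0e..0x11] <- [e2 8a 51 36]
query mem[0x04]=0xe2, mem[0x18]=0x14, mem[0x11]=0x36, mem[0x03]=0x7f, mem[0x0c]=0x49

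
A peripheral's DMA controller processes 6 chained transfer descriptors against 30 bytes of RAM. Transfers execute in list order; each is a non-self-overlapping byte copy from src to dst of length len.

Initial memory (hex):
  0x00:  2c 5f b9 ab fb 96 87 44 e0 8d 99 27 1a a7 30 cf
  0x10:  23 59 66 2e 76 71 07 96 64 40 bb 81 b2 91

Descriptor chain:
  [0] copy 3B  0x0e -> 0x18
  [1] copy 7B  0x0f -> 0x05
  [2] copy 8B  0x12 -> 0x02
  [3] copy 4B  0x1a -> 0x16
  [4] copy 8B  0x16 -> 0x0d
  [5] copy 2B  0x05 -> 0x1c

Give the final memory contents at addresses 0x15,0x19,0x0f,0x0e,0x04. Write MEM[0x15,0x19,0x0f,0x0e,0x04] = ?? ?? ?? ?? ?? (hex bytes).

MEM[0x15,0x19,0x0f,0x0e,0x04] = 71 91 b2 81 76

[0] 0x0e->0x18 len=3 : 30 cf 23
[1] 0x0f->0x05 len=7 : cf 23 59 66 2e 76 71
[2] 0x12->0x02 len=8 : 66 2e 76 71 07 96 30 cf
[3] 0x1a->0x16 len=4 : 23 81 b2 91
[4] 0x16->0x0d len=8 : 23 81 b2 91 23 81 b2 91
[5] 0x05->0x1c len=2 : 71 07
query mem[0x15]=0x71, mem[0x19]=0x91, mem[0x0f]=0xb2, mem[0x0e]=0x81, mem[0x04]=0x76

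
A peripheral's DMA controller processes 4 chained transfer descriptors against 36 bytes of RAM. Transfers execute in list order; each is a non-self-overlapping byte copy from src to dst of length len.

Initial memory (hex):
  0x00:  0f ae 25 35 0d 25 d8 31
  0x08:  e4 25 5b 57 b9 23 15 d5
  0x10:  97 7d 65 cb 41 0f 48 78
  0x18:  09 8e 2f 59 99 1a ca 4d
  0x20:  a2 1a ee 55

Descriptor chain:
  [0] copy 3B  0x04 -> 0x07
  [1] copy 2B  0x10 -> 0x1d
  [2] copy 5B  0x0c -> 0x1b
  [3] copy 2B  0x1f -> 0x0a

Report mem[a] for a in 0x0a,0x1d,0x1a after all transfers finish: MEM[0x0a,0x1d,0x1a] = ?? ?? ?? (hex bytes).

D0: mem[0x07..0x09] <- [0d 25 d8]
D1: mem[0x1d..0x1e] <- [97 7d]
D2: mem[0x1b..0x1f] <- [b9 23 15 d5 97]
D3: mem[0x0a..0x0b] <- [97 a2]
query mem[0x0a]=0x97, mem[0x1d]=0x15, mem[0x1a]=0x2f

MEM[0x0a,0x1d,0x1a] = 97 15 2f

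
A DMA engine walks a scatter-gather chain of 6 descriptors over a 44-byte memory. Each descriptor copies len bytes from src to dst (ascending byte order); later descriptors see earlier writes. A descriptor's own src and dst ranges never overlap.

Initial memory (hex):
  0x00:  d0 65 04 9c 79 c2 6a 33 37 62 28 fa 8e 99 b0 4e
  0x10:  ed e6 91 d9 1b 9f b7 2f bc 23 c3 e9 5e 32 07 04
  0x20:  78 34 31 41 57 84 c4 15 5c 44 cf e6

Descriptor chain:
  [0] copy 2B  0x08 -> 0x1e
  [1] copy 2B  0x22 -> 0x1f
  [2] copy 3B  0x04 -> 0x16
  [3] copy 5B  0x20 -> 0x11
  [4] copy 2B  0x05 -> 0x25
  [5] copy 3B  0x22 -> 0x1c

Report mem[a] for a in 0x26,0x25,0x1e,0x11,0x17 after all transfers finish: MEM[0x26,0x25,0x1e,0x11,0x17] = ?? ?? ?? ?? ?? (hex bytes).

#0 dst[0x1e+2] := {0x37,0x62}
#1 dst[0x1f+2] := {0x31,0x41}
#2 dst[0x16+3] := {0x79,0xc2,0x6a}
#3 dst[0x11+5] := {0x41,0x34,0x31,0x41,0x57}
#4 dst[0x25+2] := {0xc2,0x6a}
#5 dst[0x1c+3] := {0x31,0x41,0x57}
query mem[0x26]=0x6a, mem[0x25]=0xc2, mem[0x1e]=0x57, mem[0x11]=0x41, mem[0x17]=0xc2

MEM[0x26,0x25,0x1e,0x11,0x17] = 6a c2 57 41 c2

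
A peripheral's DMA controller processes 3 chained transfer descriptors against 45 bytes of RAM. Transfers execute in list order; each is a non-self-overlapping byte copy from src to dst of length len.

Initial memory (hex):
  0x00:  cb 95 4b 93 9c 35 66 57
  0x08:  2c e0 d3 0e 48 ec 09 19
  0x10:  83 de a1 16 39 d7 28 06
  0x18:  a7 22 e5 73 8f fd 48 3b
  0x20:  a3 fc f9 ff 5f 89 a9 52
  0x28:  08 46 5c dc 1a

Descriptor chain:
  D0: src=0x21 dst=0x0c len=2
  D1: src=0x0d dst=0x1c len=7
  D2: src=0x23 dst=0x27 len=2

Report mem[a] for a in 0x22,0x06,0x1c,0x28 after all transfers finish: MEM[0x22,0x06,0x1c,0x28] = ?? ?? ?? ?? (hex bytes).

MEM[0x22,0x06,0x1c,0x28] = 16 66 f9 5f

#0 dst[0x0c+2] := {0xfc,0xf9}
#1 dst[0x1c+7] := {0xf9,0x09,0x19,0x83,0xde,0xa1,0x16}
#2 dst[0x27+2] := {0xff,0x5f}
query mem[0x22]=0x16, mem[0x06]=0x66, mem[0x1c]=0xf9, mem[0x28]=0x5f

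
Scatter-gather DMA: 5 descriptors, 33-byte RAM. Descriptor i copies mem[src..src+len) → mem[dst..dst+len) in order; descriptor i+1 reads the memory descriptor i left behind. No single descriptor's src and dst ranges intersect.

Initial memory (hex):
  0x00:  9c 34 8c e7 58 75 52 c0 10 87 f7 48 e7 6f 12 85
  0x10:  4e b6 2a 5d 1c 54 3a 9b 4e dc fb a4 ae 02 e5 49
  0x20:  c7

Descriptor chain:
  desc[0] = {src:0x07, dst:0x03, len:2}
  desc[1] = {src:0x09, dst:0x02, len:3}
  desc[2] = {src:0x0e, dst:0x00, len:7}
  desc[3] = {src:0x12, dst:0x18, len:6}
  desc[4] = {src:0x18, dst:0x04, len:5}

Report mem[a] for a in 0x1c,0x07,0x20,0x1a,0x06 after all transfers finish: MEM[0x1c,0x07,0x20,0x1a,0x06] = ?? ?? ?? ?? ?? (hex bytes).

#0 dst[0x03+2] := {0xc0,0x10}
#1 dst[0x02+3] := {0x87,0xf7,0x48}
#2 dst[0x00+7] := {0x12,0x85,0x4e,0xb6,0x2a,0x5d,0x1c}
#3 dst[0x18+6] := {0x2a,0x5d,0x1c,0x54,0x3a,0x9b}
#4 dst[0x04+5] := {0x2a,0x5d,0x1c,0x54,0x3a}
query mem[0x1c]=0x3a, mem[0x07]=0x54, mem[0x20]=0xc7, mem[0x1a]=0x1c, mem[0x06]=0x1c

MEM[0x1c,0x07,0x20,0x1a,0x06] = 3a 54 c7 1c 1c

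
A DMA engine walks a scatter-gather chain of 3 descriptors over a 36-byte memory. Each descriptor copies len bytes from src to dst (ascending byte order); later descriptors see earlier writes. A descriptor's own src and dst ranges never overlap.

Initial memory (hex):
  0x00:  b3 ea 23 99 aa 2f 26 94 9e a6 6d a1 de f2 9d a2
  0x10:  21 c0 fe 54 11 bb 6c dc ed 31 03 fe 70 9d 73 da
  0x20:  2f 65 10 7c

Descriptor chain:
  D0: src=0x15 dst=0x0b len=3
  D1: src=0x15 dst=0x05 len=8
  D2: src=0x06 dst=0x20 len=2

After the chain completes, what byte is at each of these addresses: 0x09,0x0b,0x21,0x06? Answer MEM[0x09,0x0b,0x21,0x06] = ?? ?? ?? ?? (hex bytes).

MEM[0x09,0x0b,0x21,0x06] = 31 fe dc 6c

  after D0: wrote 3B at 0x0b = bb6cdc
  after D1: wrote 8B at 0x05 = bb6cdced3103fe70
  after D2: wrote 2B at 0x20 = 6cdc
query mem[0x09]=0x31, mem[0x0b]=0xfe, mem[0x21]=0xdc, mem[0x06]=0x6c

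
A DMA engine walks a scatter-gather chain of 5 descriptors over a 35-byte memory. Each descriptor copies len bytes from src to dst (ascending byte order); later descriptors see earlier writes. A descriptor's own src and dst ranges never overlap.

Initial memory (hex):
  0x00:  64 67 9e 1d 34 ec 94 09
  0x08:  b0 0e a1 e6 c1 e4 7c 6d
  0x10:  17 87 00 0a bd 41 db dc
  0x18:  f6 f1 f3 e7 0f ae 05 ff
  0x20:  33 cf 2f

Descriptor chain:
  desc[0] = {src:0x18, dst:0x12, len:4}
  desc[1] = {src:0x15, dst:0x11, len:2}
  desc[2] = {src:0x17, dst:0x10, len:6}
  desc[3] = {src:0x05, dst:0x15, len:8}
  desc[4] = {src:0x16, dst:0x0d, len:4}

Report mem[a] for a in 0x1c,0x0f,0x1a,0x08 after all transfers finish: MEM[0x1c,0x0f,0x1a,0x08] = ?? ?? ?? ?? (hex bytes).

D0: mem[0x12..0x15] <- [f6 f1 f3 e7]
D1: mem[0x11..0x12] <- [e7 db]
D2: mem[0x10..0x15] <- [dc f6 f1 f3 e7 0f]
D3: mem[0x15..0x1c] <- [ec 94 09 b0 0e a1 e6 c1]
D4: mem[0x0d..0x10] <- [94 09 b0 0e]
query mem[0x1c]=0xc1, mem[0x0f]=0xb0, mem[0x1a]=0xa1, mem[0x08]=0xb0

MEM[0x1c,0x0f,0x1a,0x08] = c1 b0 a1 b0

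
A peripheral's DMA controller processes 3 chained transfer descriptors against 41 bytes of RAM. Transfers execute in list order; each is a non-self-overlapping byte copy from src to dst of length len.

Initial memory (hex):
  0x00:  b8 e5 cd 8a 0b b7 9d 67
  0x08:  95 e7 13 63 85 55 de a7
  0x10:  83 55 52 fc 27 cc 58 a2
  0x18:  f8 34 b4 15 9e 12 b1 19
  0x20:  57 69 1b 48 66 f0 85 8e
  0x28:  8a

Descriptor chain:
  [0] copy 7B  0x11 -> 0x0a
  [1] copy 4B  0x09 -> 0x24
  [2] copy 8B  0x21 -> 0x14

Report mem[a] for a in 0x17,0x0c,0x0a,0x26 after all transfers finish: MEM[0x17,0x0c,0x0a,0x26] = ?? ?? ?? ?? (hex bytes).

MEM[0x17,0x0c,0x0a,0x26] = e7 fc 55 52

[0] 0x11->0x0a len=7 : 55 52 fc 27 cc 58 a2
[1] 0x09->0x24 len=4 : e7 55 52 fc
[2] 0x21->0x14 len=8 : 69 1b 48 e7 55 52 fc 8a
query mem[0x17]=0xe7, mem[0x0c]=0xfc, mem[0x0a]=0x55, mem[0x26]=0x52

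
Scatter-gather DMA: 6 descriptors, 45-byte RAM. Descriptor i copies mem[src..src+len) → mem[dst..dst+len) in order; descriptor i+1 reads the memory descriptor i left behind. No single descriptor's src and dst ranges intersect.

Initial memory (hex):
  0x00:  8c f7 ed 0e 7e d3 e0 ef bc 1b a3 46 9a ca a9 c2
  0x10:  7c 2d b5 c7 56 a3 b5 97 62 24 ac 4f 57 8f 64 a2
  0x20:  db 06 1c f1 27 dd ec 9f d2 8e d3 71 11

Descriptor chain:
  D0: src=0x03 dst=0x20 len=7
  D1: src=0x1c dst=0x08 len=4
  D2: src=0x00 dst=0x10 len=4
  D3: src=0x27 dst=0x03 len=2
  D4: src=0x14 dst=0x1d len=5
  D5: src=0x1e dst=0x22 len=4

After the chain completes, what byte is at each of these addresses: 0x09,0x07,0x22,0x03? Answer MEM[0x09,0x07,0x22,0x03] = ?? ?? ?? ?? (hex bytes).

  after D0: wrote 7B at 0x20 = 0e7ed3e0efbc1b
  after D1: wrote 4B at 0x08 = 578f64a2
  after D2: wrote 4B at 0x10 = 8cf7ed0e
  after D3: wrote 2B at 0x03 = 9fd2
  after D4: wrote 5B at 0x1d = 56a3b59762
  after D5: wrote 4B at 0x22 = a3b59762
query mem[0x09]=0x8f, mem[0x07]=0xef, mem[0x22]=0xa3, mem[0x03]=0x9f

MEM[0x09,0x07,0x22,0x03] = 8f ef a3 9f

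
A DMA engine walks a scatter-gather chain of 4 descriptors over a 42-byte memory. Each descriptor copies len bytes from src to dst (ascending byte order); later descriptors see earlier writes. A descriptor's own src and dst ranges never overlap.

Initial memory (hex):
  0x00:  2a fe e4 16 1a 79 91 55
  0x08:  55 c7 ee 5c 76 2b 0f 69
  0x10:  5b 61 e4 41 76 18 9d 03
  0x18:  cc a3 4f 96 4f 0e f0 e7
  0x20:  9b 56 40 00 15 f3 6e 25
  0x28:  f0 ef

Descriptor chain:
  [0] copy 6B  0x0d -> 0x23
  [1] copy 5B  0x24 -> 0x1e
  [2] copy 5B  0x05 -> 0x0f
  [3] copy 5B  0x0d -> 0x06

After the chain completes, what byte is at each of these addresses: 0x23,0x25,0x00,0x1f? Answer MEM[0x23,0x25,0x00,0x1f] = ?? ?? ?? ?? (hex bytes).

MEM[0x23,0x25,0x00,0x1f] = 2b 69 2a 69

D0: mem[0x23..0x28] <- [2b 0f 69 5b 61 e4]
D1: mem[0x1e..0x22] <- [0f 69 5b 61 e4]
D2: mem[0x0f..0x13] <- [79 91 55 55 c7]
D3: mem[0x06..0x0a] <- [2b 0f 79 91 55]
query mem[0x23]=0x2b, mem[0x25]=0x69, mem[0x00]=0x2a, mem[0x1f]=0x69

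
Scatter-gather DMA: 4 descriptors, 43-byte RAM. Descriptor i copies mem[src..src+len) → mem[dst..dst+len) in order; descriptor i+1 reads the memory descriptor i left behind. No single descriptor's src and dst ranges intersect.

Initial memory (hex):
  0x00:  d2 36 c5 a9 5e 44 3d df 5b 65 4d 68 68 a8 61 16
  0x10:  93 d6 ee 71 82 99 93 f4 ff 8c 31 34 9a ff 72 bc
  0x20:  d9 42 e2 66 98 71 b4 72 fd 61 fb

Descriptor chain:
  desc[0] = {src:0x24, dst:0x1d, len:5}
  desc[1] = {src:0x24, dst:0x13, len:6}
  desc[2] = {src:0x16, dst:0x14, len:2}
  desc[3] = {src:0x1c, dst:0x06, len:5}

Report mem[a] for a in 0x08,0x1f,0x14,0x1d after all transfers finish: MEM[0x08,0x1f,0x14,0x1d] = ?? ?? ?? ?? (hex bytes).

#0 dst[0x1d+5] := {0x98,0x71,0xb4,0x72,0xfd}
#1 dst[0x13+6] := {0x98,0x71,0xb4,0x72,0xfd,0x61}
#2 dst[0x14+2] := {0x72,0xfd}
#3 dst[0x06+5] := {0x9a,0x98,0x71,0xb4,0x72}
query mem[0x08]=0x71, mem[0x1f]=0xb4, mem[0x14]=0x72, mem[0x1d]=0x98

MEM[0x08,0x1f,0x14,0x1d] = 71 b4 72 98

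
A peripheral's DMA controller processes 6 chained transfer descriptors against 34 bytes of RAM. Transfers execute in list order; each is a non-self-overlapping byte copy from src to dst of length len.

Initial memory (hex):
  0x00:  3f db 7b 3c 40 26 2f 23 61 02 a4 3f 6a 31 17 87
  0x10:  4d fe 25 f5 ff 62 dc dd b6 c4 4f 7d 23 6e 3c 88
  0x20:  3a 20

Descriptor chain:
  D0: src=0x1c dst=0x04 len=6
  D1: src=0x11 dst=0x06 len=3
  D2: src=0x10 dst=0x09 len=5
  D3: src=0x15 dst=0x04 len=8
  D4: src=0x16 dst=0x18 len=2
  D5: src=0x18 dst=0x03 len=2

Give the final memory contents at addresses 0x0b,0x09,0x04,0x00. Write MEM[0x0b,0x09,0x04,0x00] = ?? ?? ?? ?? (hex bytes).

MEM[0x0b,0x09,0x04,0x00] = 23 4f dd 3f

  after D0: wrote 6B at 0x04 = 236e3c883a20
  after D1: wrote 3B at 0x06 = fe25f5
  after D2: wrote 5B at 0x09 = 4dfe25f5ff
  after D3: wrote 8B at 0x04 = 62dcddb6c44f7d23
  after D4: wrote 2B at 0x18 = dcdd
  after D5: wrote 2B at 0x03 = dcdd
query mem[0x0b]=0x23, mem[0x09]=0x4f, mem[0x04]=0xdd, mem[0x00]=0x3f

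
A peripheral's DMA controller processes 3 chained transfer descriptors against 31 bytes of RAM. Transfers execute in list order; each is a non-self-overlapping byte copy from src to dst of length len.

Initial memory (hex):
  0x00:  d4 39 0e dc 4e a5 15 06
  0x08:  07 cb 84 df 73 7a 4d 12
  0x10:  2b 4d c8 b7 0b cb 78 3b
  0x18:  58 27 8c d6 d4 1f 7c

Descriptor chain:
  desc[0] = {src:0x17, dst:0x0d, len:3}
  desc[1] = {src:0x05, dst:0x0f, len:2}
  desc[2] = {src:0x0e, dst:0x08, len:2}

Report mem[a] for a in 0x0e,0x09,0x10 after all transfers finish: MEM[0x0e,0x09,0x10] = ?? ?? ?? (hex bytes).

MEM[0x0e,0x09,0x10] = 58 a5 15

D0: mem[0x0d..0x0f] <- [3b 58 27]
D1: mem[0x0f..0x10] <- [a5 15]
D2: mem[0x08..0x09] <- [58 a5]
query mem[0x0e]=0x58, mem[0x09]=0xa5, mem[0x10]=0x15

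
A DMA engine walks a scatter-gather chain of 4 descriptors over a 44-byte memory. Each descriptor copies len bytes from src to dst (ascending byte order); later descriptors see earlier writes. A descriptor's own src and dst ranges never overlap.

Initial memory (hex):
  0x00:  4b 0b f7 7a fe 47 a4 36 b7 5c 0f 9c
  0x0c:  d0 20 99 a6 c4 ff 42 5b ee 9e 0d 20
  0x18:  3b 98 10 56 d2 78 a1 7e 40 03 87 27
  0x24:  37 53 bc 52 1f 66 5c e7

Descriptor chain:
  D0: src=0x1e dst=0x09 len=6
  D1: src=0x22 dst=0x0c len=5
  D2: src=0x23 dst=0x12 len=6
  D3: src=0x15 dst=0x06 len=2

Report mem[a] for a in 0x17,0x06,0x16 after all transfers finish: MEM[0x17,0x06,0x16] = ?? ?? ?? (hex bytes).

MEM[0x17,0x06,0x16] = 1f bc 52

#0 dst[0x09+6] := {0xa1,0x7e,0x40,0x03,0x87,0x27}
#1 dst[0x0c+5] := {0x87,0x27,0x37,0x53,0xbc}
#2 dst[0x12+6] := {0x27,0x37,0x53,0xbc,0x52,0x1f}
#3 dst[0x06+2] := {0xbc,0x52}
query mem[0x17]=0x1f, mem[0x06]=0xbc, mem[0x16]=0x52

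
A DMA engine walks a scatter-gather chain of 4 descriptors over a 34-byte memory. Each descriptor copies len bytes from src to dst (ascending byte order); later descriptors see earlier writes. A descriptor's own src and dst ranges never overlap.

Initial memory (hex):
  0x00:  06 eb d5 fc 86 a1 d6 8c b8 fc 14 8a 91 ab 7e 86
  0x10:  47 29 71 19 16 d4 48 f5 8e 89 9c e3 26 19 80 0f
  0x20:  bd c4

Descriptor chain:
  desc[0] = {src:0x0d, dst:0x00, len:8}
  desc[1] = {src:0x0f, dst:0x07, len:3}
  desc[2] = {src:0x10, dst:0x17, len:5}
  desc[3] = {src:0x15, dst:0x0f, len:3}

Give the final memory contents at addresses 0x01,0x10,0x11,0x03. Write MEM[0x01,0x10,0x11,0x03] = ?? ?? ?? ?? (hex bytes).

MEM[0x01,0x10,0x11,0x03] = 7e 48 47 47

[0] 0x0d->0x00 len=8 : ab 7e 86 47 29 71 19 16
[1] 0x0f->0x07 len=3 : 86 47 29
[2] 0x10->0x17 len=5 : 47 29 71 19 16
[3] 0x15->0x0f len=3 : d4 48 47
query mem[0x01]=0x7e, mem[0x10]=0x48, mem[0x11]=0x47, mem[0x03]=0x47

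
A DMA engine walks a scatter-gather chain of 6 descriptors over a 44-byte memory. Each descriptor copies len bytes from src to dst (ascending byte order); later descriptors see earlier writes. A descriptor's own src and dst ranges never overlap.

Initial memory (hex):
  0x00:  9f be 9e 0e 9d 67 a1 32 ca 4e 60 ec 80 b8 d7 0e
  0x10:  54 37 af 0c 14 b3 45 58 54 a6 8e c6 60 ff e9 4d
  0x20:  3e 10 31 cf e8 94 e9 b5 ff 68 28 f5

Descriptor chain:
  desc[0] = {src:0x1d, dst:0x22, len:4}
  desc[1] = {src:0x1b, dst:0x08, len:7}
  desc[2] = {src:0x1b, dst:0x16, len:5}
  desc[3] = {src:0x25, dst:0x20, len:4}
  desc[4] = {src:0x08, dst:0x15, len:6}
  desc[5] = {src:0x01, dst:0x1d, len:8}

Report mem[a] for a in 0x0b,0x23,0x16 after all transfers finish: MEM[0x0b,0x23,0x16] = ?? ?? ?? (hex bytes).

MEM[0x0b,0x23,0x16] = e9 32 60

#0 dst[0x22+4] := {0xff,0xe9,0x4d,0x3e}
#1 dst[0x08+7] := {0xc6,0x60,0xff,0xe9,0x4d,0x3e,0x10}
#2 dst[0x16+5] := {0xc6,0x60,0xff,0xe9,0x4d}
#3 dst[0x20+4] := {0x3e,0xe9,0xb5,0xff}
#4 dst[0x15+6] := {0xc6,0x60,0xff,0xe9,0x4d,0x3e}
#5 dst[0x1d+8] := {0xbe,0x9e,0x0e,0x9d,0x67,0xa1,0x32,0xc6}
query mem[0x0b]=0xe9, mem[0x23]=0x32, mem[0x16]=0x60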